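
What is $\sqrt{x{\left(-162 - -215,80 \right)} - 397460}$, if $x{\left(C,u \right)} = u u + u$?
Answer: $2 i \sqrt{97745} \approx 625.28 i$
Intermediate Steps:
$x{\left(C,u \right)} = u + u^{2}$ ($x{\left(C,u \right)} = u^{2} + u = u + u^{2}$)
$\sqrt{x{\left(-162 - -215,80 \right)} - 397460} = \sqrt{80 \left(1 + 80\right) - 397460} = \sqrt{80 \cdot 81 - 397460} = \sqrt{6480 - 397460} = \sqrt{-390980} = 2 i \sqrt{97745}$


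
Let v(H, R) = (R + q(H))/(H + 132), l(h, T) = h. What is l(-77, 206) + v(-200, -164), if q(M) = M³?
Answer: 1998732/17 ≈ 1.1757e+5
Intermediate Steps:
v(H, R) = (R + H³)/(132 + H) (v(H, R) = (R + H³)/(H + 132) = (R + H³)/(132 + H))
l(-77, 206) + v(-200, -164) = -77 + (-164 + (-200)³)/(132 - 200) = -77 + (-164 - 8000000)/(-68) = -77 - 1/68*(-8000164) = -77 + 2000041/17 = 1998732/17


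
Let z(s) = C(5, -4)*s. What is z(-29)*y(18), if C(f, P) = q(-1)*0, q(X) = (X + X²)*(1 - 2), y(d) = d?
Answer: 0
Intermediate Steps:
q(X) = -X - X² (q(X) = (X + X²)*(-1) = -X - X²)
C(f, P) = 0 (C(f, P) = -1*(-1)*(1 - 1)*0 = -1*(-1)*0*0 = 0*0 = 0)
z(s) = 0 (z(s) = 0*s = 0)
z(-29)*y(18) = 0*18 = 0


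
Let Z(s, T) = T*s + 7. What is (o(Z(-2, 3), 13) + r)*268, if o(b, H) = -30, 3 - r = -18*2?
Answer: 2412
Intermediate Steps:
r = 39 (r = 3 - (-18)*2 = 3 - 1*(-36) = 3 + 36 = 39)
Z(s, T) = 7 + T*s
(o(Z(-2, 3), 13) + r)*268 = (-30 + 39)*268 = 9*268 = 2412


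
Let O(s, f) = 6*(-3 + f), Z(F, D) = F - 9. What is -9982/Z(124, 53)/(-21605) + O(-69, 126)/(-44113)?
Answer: -60577408/4765306825 ≈ -0.012712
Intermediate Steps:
Z(F, D) = -9 + F
O(s, f) = -18 + 6*f
-9982/Z(124, 53)/(-21605) + O(-69, 126)/(-44113) = -9982/(-9 + 124)/(-21605) + (-18 + 6*126)/(-44113) = -9982/115*(-1/21605) + (-18 + 756)*(-1/44113) = -9982*1/115*(-1/21605) + 738*(-1/44113) = -434/5*(-1/21605) - 738/44113 = 434/108025 - 738/44113 = -60577408/4765306825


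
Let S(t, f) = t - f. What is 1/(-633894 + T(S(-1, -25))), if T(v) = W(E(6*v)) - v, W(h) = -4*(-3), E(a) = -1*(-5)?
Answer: -1/633906 ≈ -1.5775e-6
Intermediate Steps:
E(a) = 5
W(h) = 12
T(v) = 12 - v
1/(-633894 + T(S(-1, -25))) = 1/(-633894 + (12 - (-1 - 1*(-25)))) = 1/(-633894 + (12 - (-1 + 25))) = 1/(-633894 + (12 - 1*24)) = 1/(-633894 + (12 - 24)) = 1/(-633894 - 12) = 1/(-633906) = -1/633906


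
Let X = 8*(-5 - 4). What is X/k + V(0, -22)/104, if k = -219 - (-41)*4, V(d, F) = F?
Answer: 3139/2860 ≈ 1.0976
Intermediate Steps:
X = -72 (X = 8*(-9) = -72)
k = -55 (k = -219 - 1*(-164) = -219 + 164 = -55)
X/k + V(0, -22)/104 = -72/(-55) - 22/104 = -72*(-1/55) - 22*1/104 = 72/55 - 11/52 = 3139/2860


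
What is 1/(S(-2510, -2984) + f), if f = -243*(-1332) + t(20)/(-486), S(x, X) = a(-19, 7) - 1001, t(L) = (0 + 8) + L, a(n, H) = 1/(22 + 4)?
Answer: 6318/2038660529 ≈ 3.0991e-6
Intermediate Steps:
a(n, H) = 1/26
t(L) = 8 + L
S(x, X) = -26025/26 (S(x, X) = 1/26 - 1001 = -26025/26)
f = 78653254/243 (f = -243*(-1332) + (8 + 20)/(-486) = 323676 + 28*(-1/486) = 323676 - 14/243 = 78653254/243 ≈ 3.2368e+5)
1/(S(-2510, -2984) + f) = 1/(-26025/26 + 78653254/243) = 1/(2038660529/6318) = 6318/2038660529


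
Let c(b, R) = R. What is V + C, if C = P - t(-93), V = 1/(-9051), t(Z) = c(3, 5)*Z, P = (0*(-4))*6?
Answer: 4208714/9051 ≈ 465.00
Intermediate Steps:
P = 0 (P = 0*6 = 0)
t(Z) = 5*Z
V = -1/9051 ≈ -0.00011049
C = 465 (C = 0 - 5*(-93) = 0 - 1*(-465) = 0 + 465 = 465)
V + C = -1/9051 + 465 = 4208714/9051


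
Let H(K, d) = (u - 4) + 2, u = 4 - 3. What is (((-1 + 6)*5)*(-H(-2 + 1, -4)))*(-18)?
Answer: -450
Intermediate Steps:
u = 1
H(K, d) = -1 (H(K, d) = (1 - 4) + 2 = -3 + 2 = -1)
(((-1 + 6)*5)*(-H(-2 + 1, -4)))*(-18) = (((-1 + 6)*5)*(-1*(-1)))*(-18) = ((5*5)*1)*(-18) = (25*1)*(-18) = 25*(-18) = -450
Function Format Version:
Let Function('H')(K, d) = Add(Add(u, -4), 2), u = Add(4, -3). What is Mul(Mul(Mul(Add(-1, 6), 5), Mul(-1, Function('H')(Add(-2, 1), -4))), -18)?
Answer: -450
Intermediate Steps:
u = 1
Function('H')(K, d) = -1 (Function('H')(K, d) = Add(Add(1, -4), 2) = Add(-3, 2) = -1)
Mul(Mul(Mul(Add(-1, 6), 5), Mul(-1, Function('H')(Add(-2, 1), -4))), -18) = Mul(Mul(Mul(Add(-1, 6), 5), Mul(-1, -1)), -18) = Mul(Mul(Mul(5, 5), 1), -18) = Mul(Mul(25, 1), -18) = Mul(25, -18) = -450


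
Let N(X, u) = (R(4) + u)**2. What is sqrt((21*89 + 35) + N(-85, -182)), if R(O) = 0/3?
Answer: 6*sqrt(973) ≈ 187.16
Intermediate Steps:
R(O) = 0 (R(O) = 0*(1/3) = 0)
N(X, u) = u**2 (N(X, u) = (0 + u)**2 = u**2)
sqrt((21*89 + 35) + N(-85, -182)) = sqrt((21*89 + 35) + (-182)**2) = sqrt((1869 + 35) + 33124) = sqrt(1904 + 33124) = sqrt(35028) = 6*sqrt(973)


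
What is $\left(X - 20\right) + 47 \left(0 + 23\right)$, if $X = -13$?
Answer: $1048$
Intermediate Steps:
$\left(X - 20\right) + 47 \left(0 + 23\right) = \left(-13 - 20\right) + 47 \left(0 + 23\right) = \left(-13 - 20\right) + 47 \cdot 23 = -33 + 1081 = 1048$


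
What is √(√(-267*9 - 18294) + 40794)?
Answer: √(40794 + I*√20697) ≈ 201.98 + 0.3561*I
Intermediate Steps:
√(√(-267*9 - 18294) + 40794) = √(√(-2403 - 18294) + 40794) = √(√(-20697) + 40794) = √(I*√20697 + 40794) = √(40794 + I*√20697)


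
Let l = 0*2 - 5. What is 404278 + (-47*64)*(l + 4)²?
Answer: 401270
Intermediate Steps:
l = -5 (l = 0 - 5 = -5)
404278 + (-47*64)*(l + 4)² = 404278 + (-47*64)*(-5 + 4)² = 404278 - 3008*(-1)² = 404278 - 3008*1 = 404278 - 3008 = 401270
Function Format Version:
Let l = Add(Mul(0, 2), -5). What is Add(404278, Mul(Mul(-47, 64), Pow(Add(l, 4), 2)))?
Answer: 401270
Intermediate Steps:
l = -5 (l = Add(0, -5) = -5)
Add(404278, Mul(Mul(-47, 64), Pow(Add(l, 4), 2))) = Add(404278, Mul(Mul(-47, 64), Pow(Add(-5, 4), 2))) = Add(404278, Mul(-3008, Pow(-1, 2))) = Add(404278, Mul(-3008, 1)) = Add(404278, -3008) = 401270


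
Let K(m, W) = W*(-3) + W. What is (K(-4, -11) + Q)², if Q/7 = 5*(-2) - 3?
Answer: 4761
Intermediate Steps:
Q = -91 (Q = 7*(5*(-2) - 3) = 7*(-10 - 3) = 7*(-13) = -91)
K(m, W) = -2*W (K(m, W) = -3*W + W = -2*W)
(K(-4, -11) + Q)² = (-2*(-11) - 91)² = (22 - 91)² = (-69)² = 4761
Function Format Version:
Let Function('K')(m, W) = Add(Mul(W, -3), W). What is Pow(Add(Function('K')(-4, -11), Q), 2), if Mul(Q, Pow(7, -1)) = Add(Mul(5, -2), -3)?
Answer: 4761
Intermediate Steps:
Q = -91 (Q = Mul(7, Add(Mul(5, -2), -3)) = Mul(7, Add(-10, -3)) = Mul(7, -13) = -91)
Function('K')(m, W) = Mul(-2, W) (Function('K')(m, W) = Add(Mul(-3, W), W) = Mul(-2, W))
Pow(Add(Function('K')(-4, -11), Q), 2) = Pow(Add(Mul(-2, -11), -91), 2) = Pow(Add(22, -91), 2) = Pow(-69, 2) = 4761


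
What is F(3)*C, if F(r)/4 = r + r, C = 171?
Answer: 4104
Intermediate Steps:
F(r) = 8*r (F(r) = 4*(r + r) = 4*(2*r) = 8*r)
F(3)*C = (8*3)*171 = 24*171 = 4104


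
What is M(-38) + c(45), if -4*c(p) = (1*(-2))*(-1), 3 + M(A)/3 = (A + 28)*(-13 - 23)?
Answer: 2141/2 ≈ 1070.5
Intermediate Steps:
M(A) = -3033 - 108*A (M(A) = -9 + 3*((A + 28)*(-13 - 23)) = -9 + 3*((28 + A)*(-36)) = -9 + 3*(-1008 - 36*A) = -9 + (-3024 - 108*A) = -3033 - 108*A)
c(p) = -½ (c(p) = -1*(-2)*(-1)/4 = -(-1)*(-1)/2 = -¼*2 = -½)
M(-38) + c(45) = (-3033 - 108*(-38)) - ½ = (-3033 + 4104) - ½ = 1071 - ½ = 2141/2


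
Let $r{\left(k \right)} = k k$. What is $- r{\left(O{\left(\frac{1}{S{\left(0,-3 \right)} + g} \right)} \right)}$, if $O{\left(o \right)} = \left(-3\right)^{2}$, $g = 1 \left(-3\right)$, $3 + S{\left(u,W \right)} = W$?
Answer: $-81$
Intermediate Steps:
$S{\left(u,W \right)} = -3 + W$
$g = -3$
$O{\left(o \right)} = 9$
$r{\left(k \right)} = k^{2}$
$- r{\left(O{\left(\frac{1}{S{\left(0,-3 \right)} + g} \right)} \right)} = - 9^{2} = \left(-1\right) 81 = -81$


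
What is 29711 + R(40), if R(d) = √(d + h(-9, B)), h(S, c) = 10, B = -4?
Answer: 29711 + 5*√2 ≈ 29718.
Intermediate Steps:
R(d) = √(10 + d) (R(d) = √(d + 10) = √(10 + d))
29711 + R(40) = 29711 + √(10 + 40) = 29711 + √50 = 29711 + 5*√2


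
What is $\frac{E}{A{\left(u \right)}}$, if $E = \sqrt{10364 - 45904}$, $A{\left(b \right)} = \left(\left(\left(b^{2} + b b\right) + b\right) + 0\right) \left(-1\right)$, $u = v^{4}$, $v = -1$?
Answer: $- \frac{2 i \sqrt{8885}}{3} \approx - 62.84 i$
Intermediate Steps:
$u = 1$ ($u = \left(-1\right)^{4} = 1$)
$A{\left(b \right)} = - b - 2 b^{2}$ ($A{\left(b \right)} = \left(\left(\left(b^{2} + b^{2}\right) + b\right) + 0\right) \left(-1\right) = \left(\left(2 b^{2} + b\right) + 0\right) \left(-1\right) = \left(\left(b + 2 b^{2}\right) + 0\right) \left(-1\right) = \left(b + 2 b^{2}\right) \left(-1\right) = - b - 2 b^{2}$)
$E = 2 i \sqrt{8885}$ ($E = \sqrt{-35540} = 2 i \sqrt{8885} \approx 188.52 i$)
$\frac{E}{A{\left(u \right)}} = \frac{2 i \sqrt{8885}}{\left(-1\right) 1 \left(1 + 2 \cdot 1\right)} = \frac{2 i \sqrt{8885}}{\left(-1\right) 1 \left(1 + 2\right)} = \frac{2 i \sqrt{8885}}{\left(-1\right) 1 \cdot 3} = \frac{2 i \sqrt{8885}}{-3} = 2 i \sqrt{8885} \left(- \frac{1}{3}\right) = - \frac{2 i \sqrt{8885}}{3}$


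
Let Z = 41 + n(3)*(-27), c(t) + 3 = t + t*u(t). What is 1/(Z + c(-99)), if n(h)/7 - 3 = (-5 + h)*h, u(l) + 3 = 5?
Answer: 1/308 ≈ 0.0032468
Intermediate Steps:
u(l) = 2 (u(l) = -3 + 5 = 2)
n(h) = 21 + 7*h*(-5 + h) (n(h) = 21 + 7*((-5 + h)*h) = 21 + 7*(h*(-5 + h)) = 21 + 7*h*(-5 + h))
c(t) = -3 + 3*t (c(t) = -3 + (t + t*2) = -3 + (t + 2*t) = -3 + 3*t)
Z = 608 (Z = 41 + (21 - 35*3 + 7*3**2)*(-27) = 41 + (21 - 105 + 7*9)*(-27) = 41 + (21 - 105 + 63)*(-27) = 41 - 21*(-27) = 41 + 567 = 608)
1/(Z + c(-99)) = 1/(608 + (-3 + 3*(-99))) = 1/(608 + (-3 - 297)) = 1/(608 - 300) = 1/308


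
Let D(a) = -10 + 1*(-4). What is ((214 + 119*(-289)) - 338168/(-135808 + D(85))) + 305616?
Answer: 18433863013/67911 ≈ 2.7144e+5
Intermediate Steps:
D(a) = -14 (D(a) = -10 - 4 = -14)
((214 + 119*(-289)) - 338168/(-135808 + D(85))) + 305616 = ((214 + 119*(-289)) - 338168/(-135808 - 14)) + 305616 = ((214 - 34391) - 338168/(-135822)) + 305616 = (-34177 - 338168*(-1/135822)) + 305616 = (-34177 + 169084/67911) + 305616 = -2320825163/67911 + 305616 = 18433863013/67911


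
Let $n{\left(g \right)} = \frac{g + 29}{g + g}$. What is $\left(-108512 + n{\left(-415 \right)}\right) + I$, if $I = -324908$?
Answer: $- \frac{179869107}{415} \approx -4.3342 \cdot 10^{5}$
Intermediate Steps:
$n{\left(g \right)} = \frac{29 + g}{2 g}$
$\left(-108512 + n{\left(-415 \right)}\right) + I = \left(-108512 + \frac{29 - 415}{2 \left(-415\right)}\right) - 324908 = \left(-108512 + \frac{1}{2} \left(- \frac{1}{415}\right) \left(-386\right)\right) - 324908 = \left(-108512 + \frac{193}{415}\right) - 324908 = - \frac{45032287}{415} - 324908 = - \frac{179869107}{415}$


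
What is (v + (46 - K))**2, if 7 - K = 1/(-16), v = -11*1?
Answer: 199809/256 ≈ 780.50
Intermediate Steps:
v = -11
K = 113/16 (K = 7 - 1/(-16) = 7 - 1*(-1/16) = 7 + 1/16 = 113/16 ≈ 7.0625)
(v + (46 - K))**2 = (-11 + (46 - 1*113/16))**2 = (-11 + (46 - 113/16))**2 = (-11 + 623/16)**2 = (447/16)**2 = 199809/256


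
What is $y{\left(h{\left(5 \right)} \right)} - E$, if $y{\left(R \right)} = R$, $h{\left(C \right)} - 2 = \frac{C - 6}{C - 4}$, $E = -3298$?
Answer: $3299$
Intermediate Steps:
$h{\left(C \right)} = 2 + \frac{-6 + C}{-4 + C}$ ($h{\left(C \right)} = 2 + \frac{C - 6}{C - 4} = 2 + \frac{-6 + C}{-4 + C}$)
$y{\left(h{\left(5 \right)} \right)} - E = \frac{-14 + 3 \cdot 5}{-4 + 5} - -3298 = \frac{-14 + 15}{1} + 3298 = 1 \cdot 1 + 3298 = 1 + 3298 = 3299$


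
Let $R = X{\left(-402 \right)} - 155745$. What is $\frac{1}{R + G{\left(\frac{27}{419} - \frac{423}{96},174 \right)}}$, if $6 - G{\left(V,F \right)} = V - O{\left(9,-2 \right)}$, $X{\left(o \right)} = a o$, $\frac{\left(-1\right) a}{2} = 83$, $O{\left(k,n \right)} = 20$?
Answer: $- \frac{13408}{1193079481} \approx -1.1238 \cdot 10^{-5}$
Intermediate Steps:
$a = -166$ ($a = \left(-2\right) 83 = -166$)
$X{\left(o \right)} = - 166 o$
$R = -89013$ ($R = \left(-166\right) \left(-402\right) - 155745 = 66732 - 155745 = -89013$)
$G{\left(V,F \right)} = 26 - V$ ($G{\left(V,F \right)} = 6 - \left(V - 20\right) = 6 - \left(-20 + V\right) = 26 - V$)
$\frac{1}{R + G{\left(\frac{27}{419} - \frac{423}{96},174 \right)}} = \frac{1}{-89013 - \left(-26 - \frac{141}{32} + \frac{27}{419}\right)} = \frac{1}{-89013 + \left(26 - \left(\frac{27}{419} - \frac{141}{32}\right)\right)} = \frac{1}{-89013 + \left(26 - - \frac{58215}{13408}\right)} = \frac{1}{-89013 + \left(26 + \frac{58215}{13408}\right)} = \frac{1}{-89013 + \frac{406823}{13408}} = \frac{1}{- \frac{1193079481}{13408}} = - \frac{13408}{1193079481}$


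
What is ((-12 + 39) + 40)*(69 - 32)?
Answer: 2479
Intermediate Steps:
((-12 + 39) + 40)*(69 - 32) = (27 + 40)*37 = 67*37 = 2479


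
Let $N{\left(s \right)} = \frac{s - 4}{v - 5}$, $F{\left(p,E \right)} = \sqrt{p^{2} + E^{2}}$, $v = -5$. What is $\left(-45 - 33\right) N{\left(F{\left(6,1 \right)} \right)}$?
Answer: $- \frac{156}{5} + \frac{39 \sqrt{37}}{5} \approx 16.246$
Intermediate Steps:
$F{\left(p,E \right)} = \sqrt{E^{2} + p^{2}}$
$N{\left(s \right)} = \frac{2}{5} - \frac{s}{10}$ ($N{\left(s \right)} = \frac{s - 4}{-5 - 5} = \frac{-4 + s}{-10} = \left(-4 + s\right) \left(- \frac{1}{10}\right) = \frac{2}{5} - \frac{s}{10}$)
$\left(-45 - 33\right) N{\left(F{\left(6,1 \right)} \right)} = \left(-45 - 33\right) \left(\frac{2}{5} - \frac{\sqrt{1^{2} + 6^{2}}}{10}\right) = - 78 \left(\frac{2}{5} - \frac{\sqrt{1 + 36}}{10}\right) = - 78 \left(\frac{2}{5} - \frac{\sqrt{37}}{10}\right) = - \frac{156}{5} + \frac{39 \sqrt{37}}{5}$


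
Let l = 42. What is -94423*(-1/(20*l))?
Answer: 13489/120 ≈ 112.41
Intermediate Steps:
-94423*(-1/(20*l)) = -94423/(-10*2*42) = -94423/((-20*42)) = -94423/(-840) = -94423*(-1/840) = 13489/120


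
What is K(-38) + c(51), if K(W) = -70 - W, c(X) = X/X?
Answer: -31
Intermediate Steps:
c(X) = 1
K(-38) + c(51) = (-70 - 1*(-38)) + 1 = (-70 + 38) + 1 = -32 + 1 = -31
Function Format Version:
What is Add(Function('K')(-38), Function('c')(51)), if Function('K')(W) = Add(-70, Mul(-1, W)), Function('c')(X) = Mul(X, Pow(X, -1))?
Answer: -31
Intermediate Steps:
Function('c')(X) = 1
Add(Function('K')(-38), Function('c')(51)) = Add(Add(-70, Mul(-1, -38)), 1) = Add(Add(-70, 38), 1) = Add(-32, 1) = -31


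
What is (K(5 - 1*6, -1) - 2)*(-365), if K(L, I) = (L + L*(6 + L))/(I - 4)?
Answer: 292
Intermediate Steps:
K(L, I) = (L + L*(6 + L))/(-4 + I)
(K(5 - 1*6, -1) - 2)*(-365) = ((5 - 1*6)*(7 + (5 - 1*6))/(-4 - 1) - 2)*(-365) = ((5 - 6)*(7 + (5 - 6))/(-5) - 2)*(-365) = (-1*(-⅕)*(7 - 1) - 2)*(-365) = (-1*(-⅕)*6 - 2)*(-365) = (6/5 - 2)*(-365) = -⅘*(-365) = 292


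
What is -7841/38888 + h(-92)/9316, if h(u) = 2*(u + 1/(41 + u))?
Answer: -1022596831/4619077752 ≈ -0.22139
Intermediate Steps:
h(u) = 2*u + 2/(41 + u)
-7841/38888 + h(-92)/9316 = -7841/38888 + (2*(1 + (-92)² + 41*(-92))/(41 - 92))/9316 = -7841*1/38888 + (2*(1 + 8464 - 3772)/(-51))*(1/9316) = -7841/38888 + (2*(-1/51)*4693)*(1/9316) = -7841/38888 - 9386/51*1/9316 = -7841/38888 - 4693/237558 = -1022596831/4619077752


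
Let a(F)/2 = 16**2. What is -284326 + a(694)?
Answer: -283814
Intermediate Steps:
a(F) = 512 (a(F) = 2*16**2 = 2*256 = 512)
-284326 + a(694) = -284326 + 512 = -283814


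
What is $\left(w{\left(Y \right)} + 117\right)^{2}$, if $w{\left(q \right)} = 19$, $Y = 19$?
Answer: $18496$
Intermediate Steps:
$\left(w{\left(Y \right)} + 117\right)^{2} = \left(19 + 117\right)^{2} = 136^{2} = 18496$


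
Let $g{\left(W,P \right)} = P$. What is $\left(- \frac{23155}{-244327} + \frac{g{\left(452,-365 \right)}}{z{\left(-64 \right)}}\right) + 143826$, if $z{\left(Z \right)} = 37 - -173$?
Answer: $\frac{1475887290923}{10261734} \approx 1.4382 \cdot 10^{5}$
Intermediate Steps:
$z{\left(Z \right)} = 210$ ($z{\left(Z \right)} = 37 + 173 = 210$)
$\left(- \frac{23155}{-244327} + \frac{g{\left(452,-365 \right)}}{z{\left(-64 \right)}}\right) + 143826 = \left(- \frac{23155}{-244327} - \frac{365}{210}\right) + 143826 = \left(\left(-23155\right) \left(- \frac{1}{244327}\right) - \frac{73}{42}\right) + 143826 = \left(\frac{23155}{244327} - \frac{73}{42}\right) + 143826 = - \frac{16863361}{10261734} + 143826 = \frac{1475887290923}{10261734}$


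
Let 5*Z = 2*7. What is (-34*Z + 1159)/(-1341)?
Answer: -591/745 ≈ -0.79329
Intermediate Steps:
Z = 14/5 (Z = (2*7)/5 = (⅕)*14 = 14/5 ≈ 2.8000)
(-34*Z + 1159)/(-1341) = (-34*14/5 + 1159)/(-1341) = (-476/5 + 1159)*(-1/1341) = (5319/5)*(-1/1341) = -591/745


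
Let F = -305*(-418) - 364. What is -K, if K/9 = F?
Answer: -1144134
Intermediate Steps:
F = 127126 (F = 127490 - 364 = 127126)
K = 1144134 (K = 9*127126 = 1144134)
-K = -1*1144134 = -1144134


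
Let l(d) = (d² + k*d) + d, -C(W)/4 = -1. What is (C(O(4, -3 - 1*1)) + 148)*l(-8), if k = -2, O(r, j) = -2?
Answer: 10944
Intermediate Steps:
C(W) = 4 (C(W) = -4*(-1) = 4)
l(d) = d² - d (l(d) = (d² - 2*d) + d = d² - d)
(C(O(4, -3 - 1*1)) + 148)*l(-8) = (4 + 148)*(-8*(-1 - 8)) = 152*(-8*(-9)) = 152*72 = 10944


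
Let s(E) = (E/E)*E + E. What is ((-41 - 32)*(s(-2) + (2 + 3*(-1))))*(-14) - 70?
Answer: -5180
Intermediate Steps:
s(E) = 2*E (s(E) = 1*E + E = E + E = 2*E)
((-41 - 32)*(s(-2) + (2 + 3*(-1))))*(-14) - 70 = ((-41 - 32)*(2*(-2) + (2 + 3*(-1))))*(-14) - 70 = -73*(-4 + (2 - 3))*(-14) - 70 = -73*(-4 - 1)*(-14) - 70 = -73*(-5)*(-14) - 70 = 365*(-14) - 70 = -5110 - 70 = -5180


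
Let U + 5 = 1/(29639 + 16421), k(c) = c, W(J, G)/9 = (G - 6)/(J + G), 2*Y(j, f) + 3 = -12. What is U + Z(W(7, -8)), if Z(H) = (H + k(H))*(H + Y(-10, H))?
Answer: 1375213421/46060 ≈ 29857.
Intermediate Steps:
Y(j, f) = -15/2 (Y(j, f) = -3/2 + (1/2)*(-12) = -3/2 - 6 = -15/2)
W(J, G) = 9*(-6 + G)/(G + J) (W(J, G) = 9*((G - 6)/(J + G)) = 9*((-6 + G)/(G + J)) = 9*(-6 + G)/(G + J))
Z(H) = 2*H*(-15/2 + H) (Z(H) = (H + H)*(H - 15/2) = (2*H)*(-15/2 + H) = 2*H*(-15/2 + H))
U = -230299/46060 (U = -5 + 1/(29639 + 16421) = -5 + 1/46060 = -230299/46060 ≈ -5.0000)
U + Z(W(7, -8)) = -230299/46060 + (9*(-6 - 8)/(-8 + 7))*(-15 + 2*(9*(-6 - 8)/(-8 + 7))) = -230299/46060 + (9*(-14)/(-1))*(-15 + 2*(9*(-14)/(-1))) = -230299/46060 + (9*(-1)*(-14))*(-15 + 2*(9*(-1)*(-14))) = -230299/46060 + 126*(-15 + 2*126) = -230299/46060 + 126*(-15 + 252) = -230299/46060 + 126*237 = -230299/46060 + 29862 = 1375213421/46060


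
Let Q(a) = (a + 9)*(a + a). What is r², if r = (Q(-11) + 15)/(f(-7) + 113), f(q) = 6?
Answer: 3481/14161 ≈ 0.24582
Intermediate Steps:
Q(a) = 2*a*(9 + a) (Q(a) = (9 + a)*(2*a) = 2*a*(9 + a))
r = 59/119 (r = (2*(-11)*(9 - 11) + 15)/(6 + 113) = (2*(-11)*(-2) + 15)/119 = (44 + 15)*(1/119) = 59*(1/119) = 59/119 ≈ 0.49580)
r² = (59/119)² = 3481/14161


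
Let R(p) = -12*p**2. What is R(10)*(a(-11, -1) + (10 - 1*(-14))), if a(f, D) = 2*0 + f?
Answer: -15600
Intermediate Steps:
a(f, D) = f (a(f, D) = 0 + f = f)
R(10)*(a(-11, -1) + (10 - 1*(-14))) = (-12*10**2)*(-11 + (10 - 1*(-14))) = (-12*100)*(-11 + (10 + 14)) = -1200*(-11 + 24) = -1200*13 = -15600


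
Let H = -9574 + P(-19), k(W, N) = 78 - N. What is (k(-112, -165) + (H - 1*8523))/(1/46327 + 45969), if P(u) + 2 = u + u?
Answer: -414487669/1064802932 ≈ -0.38926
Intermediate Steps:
P(u) = -2 + 2*u (P(u) = -2 + (u + u) = -2 + 2*u)
H = -9614 (H = -9574 + (-2 + 2*(-19)) = -9574 + (-2 - 38) = -9574 - 40 = -9614)
(k(-112, -165) + (H - 1*8523))/(1/46327 + 45969) = ((78 - 1*(-165)) + (-9614 - 1*8523))/(1/46327 + 45969) = ((78 + 165) + (-9614 - 8523))/(1/46327 + 45969) = (243 - 18137)/(2129605864/46327) = -17894*46327/2129605864 = -414487669/1064802932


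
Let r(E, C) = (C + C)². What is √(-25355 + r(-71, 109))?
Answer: √22169 ≈ 148.89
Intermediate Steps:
r(E, C) = 4*C² (r(E, C) = (2*C)² = 4*C²)
√(-25355 + r(-71, 109)) = √(-25355 + 4*109²) = √(-25355 + 4*11881) = √(-25355 + 47524) = √22169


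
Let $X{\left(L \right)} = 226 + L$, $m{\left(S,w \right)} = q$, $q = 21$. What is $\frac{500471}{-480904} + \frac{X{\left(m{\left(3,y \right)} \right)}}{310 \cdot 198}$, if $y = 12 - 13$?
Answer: $- \frac{7650031673}{7379471880} \approx -1.0367$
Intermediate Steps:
$y = -1$
$m{\left(S,w \right)} = 21$
$\frac{500471}{-480904} + \frac{X{\left(m{\left(3,y \right)} \right)}}{310 \cdot 198} = \frac{500471}{-480904} + \frac{226 + 21}{310 \cdot 198} = 500471 \left(- \frac{1}{480904}\right) + \frac{247}{61380} = - \frac{500471}{480904} + 247 \cdot \frac{1}{61380} = - \frac{500471}{480904} + \frac{247}{61380} = - \frac{7650031673}{7379471880}$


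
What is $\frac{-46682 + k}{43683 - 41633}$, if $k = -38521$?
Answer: $- \frac{85203}{2050} \approx -41.562$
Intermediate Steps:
$\frac{-46682 + k}{43683 - 41633} = \frac{-46682 - 38521}{43683 - 41633} = - \frac{85203}{2050}$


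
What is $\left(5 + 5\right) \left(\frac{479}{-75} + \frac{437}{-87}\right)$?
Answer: $- \frac{16544}{145} \approx -114.1$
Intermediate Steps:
$\left(5 + 5\right) \left(\frac{479}{-75} + \frac{437}{-87}\right) = 10 \left(479 \left(- \frac{1}{75}\right) + 437 \left(- \frac{1}{87}\right)\right) = 10 \left(- \frac{479}{75} - \frac{437}{87}\right) = 10 \left(- \frac{8272}{725}\right) = - \frac{16544}{145}$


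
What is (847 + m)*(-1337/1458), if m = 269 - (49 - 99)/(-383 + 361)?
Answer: -16379587/16038 ≈ -1021.3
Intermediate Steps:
m = 2934/11 (m = 269 - (-50)/(-22) = 269 - (-50)*(-1)/22 = 269 - 1*25/11 = 269 - 25/11 = 2934/11 ≈ 266.73)
(847 + m)*(-1337/1458) = (847 + 2934/11)*(-1337/1458) = 12251*(-1337*1/1458)/11 = (12251/11)*(-1337/1458) = -16379587/16038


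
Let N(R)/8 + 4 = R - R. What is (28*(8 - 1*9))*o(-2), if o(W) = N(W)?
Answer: 896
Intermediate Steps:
N(R) = -32 (N(R) = -32 + 8*(R - R) = -32 + 8*0 = -32 + 0 = -32)
o(W) = -32
(28*(8 - 1*9))*o(-2) = (28*(8 - 1*9))*(-32) = (28*(8 - 9))*(-32) = (28*(-1))*(-32) = -28*(-32) = 896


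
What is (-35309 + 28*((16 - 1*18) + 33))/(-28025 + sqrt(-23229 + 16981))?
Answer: 965209025/785406873 + 68882*I*sqrt(1562)/785406873 ≈ 1.2289 + 0.0034662*I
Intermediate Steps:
(-35309 + 28*((16 - 1*18) + 33))/(-28025 + sqrt(-23229 + 16981)) = (-35309 + 28*((16 - 18) + 33))/(-28025 + sqrt(-6248)) = (-35309 + 28*(-2 + 33))/(-28025 + 2*I*sqrt(1562)) = (-35309 + 28*31)/(-28025 + 2*I*sqrt(1562)) = (-35309 + 868)/(-28025 + 2*I*sqrt(1562)) = -34441/(-28025 + 2*I*sqrt(1562))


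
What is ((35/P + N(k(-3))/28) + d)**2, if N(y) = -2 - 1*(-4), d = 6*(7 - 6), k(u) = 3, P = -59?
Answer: 20475625/682276 ≈ 30.011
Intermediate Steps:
d = 6 (d = 6*1 = 6)
N(y) = 2 (N(y) = -2 + 4 = 2)
((35/P + N(k(-3))/28) + d)**2 = ((35/(-59) + 2/28) + 6)**2 = ((35*(-1/59) + 2*(1/28)) + 6)**2 = ((-35/59 + 1/14) + 6)**2 = (-431/826 + 6)**2 = (4525/826)**2 = 20475625/682276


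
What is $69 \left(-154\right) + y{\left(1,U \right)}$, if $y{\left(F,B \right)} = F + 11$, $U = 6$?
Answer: $-10614$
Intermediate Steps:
$y{\left(F,B \right)} = 11 + F$
$69 \left(-154\right) + y{\left(1,U \right)} = 69 \left(-154\right) + \left(11 + 1\right) = -10626 + 12 = -10614$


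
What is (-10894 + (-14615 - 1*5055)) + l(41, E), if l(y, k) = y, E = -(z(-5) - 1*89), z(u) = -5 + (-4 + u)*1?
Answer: -30523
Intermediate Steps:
z(u) = -9 + u (z(u) = -5 + (-4 + u) = -9 + u)
E = 103 (E = -((-9 - 5) - 1*89) = -(-14 - 89) = -1*(-103) = 103)
(-10894 + (-14615 - 1*5055)) + l(41, E) = (-10894 + (-14615 - 1*5055)) + 41 = (-10894 + (-14615 - 5055)) + 41 = (-10894 - 19670) + 41 = -30564 + 41 = -30523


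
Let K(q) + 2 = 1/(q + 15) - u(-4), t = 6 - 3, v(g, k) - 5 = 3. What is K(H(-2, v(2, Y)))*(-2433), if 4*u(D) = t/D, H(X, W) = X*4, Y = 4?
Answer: 454971/112 ≈ 4062.2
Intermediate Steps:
v(g, k) = 8 (v(g, k) = 5 + 3 = 8)
t = 3
H(X, W) = 4*X
u(D) = 3/(4*D) (u(D) = (3/D)/4 = 3/(4*D))
K(q) = -29/16 + 1/(15 + q) (K(q) = -2 + (1/(q + 15) - 3/(4*(-4))) = -2 + (1/(15 + q) - 3*(-1)/(4*4)) = -2 + (1/(15 + q) - 1*(-3/16)) = -2 + (1/(15 + q) + 3/16) = -2 + (3/16 + 1/(15 + q)) = -29/16 + 1/(15 + q))
K(H(-2, v(2, Y)))*(-2433) = ((-419 - 116*(-2))/(16*(15 + 4*(-2))))*(-2433) = ((-419 - 29*(-8))/(16*(15 - 8)))*(-2433) = ((1/16)*(-419 + 232)/7)*(-2433) = ((1/16)*(⅐)*(-187))*(-2433) = -187/112*(-2433) = 454971/112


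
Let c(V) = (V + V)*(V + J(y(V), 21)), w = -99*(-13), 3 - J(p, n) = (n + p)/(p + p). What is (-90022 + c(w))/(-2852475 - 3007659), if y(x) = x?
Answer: -1614565/2930067 ≈ -0.55103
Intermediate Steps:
J(p, n) = 3 - (n + p)/(2*p) (J(p, n) = 3 - (n + p)/(p + p) = 3 - (n + p)/(2*p))
w = 1287
c(V) = 2*V*(V + (-21 + 5*V)/(2*V)) (c(V) = (V + V)*(V + (-1*21 + 5*V)/(2*V)) = (2*V)*(V + (-21 + 5*V)/(2*V)) = 2*V*(V + (-21 + 5*V)/(2*V)))
(-90022 + c(w))/(-2852475 - 3007659) = (-90022 + (-21 + 2*1287² + 5*1287))/(-2852475 - 3007659) = (-90022 + (-21 + 2*1656369 + 6435))/(-5860134) = (-90022 + (-21 + 3312738 + 6435))*(-1/5860134) = (-90022 + 3319152)*(-1/5860134) = 3229130*(-1/5860134) = -1614565/2930067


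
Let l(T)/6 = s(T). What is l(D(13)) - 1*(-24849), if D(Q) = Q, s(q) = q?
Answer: 24927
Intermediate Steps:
l(T) = 6*T
l(D(13)) - 1*(-24849) = 6*13 - 1*(-24849) = 78 + 24849 = 24927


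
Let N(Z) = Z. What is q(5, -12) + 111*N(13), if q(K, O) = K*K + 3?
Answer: 1471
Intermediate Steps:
q(K, O) = 3 + K**2 (q(K, O) = K**2 + 3 = 3 + K**2)
q(5, -12) + 111*N(13) = (3 + 5**2) + 111*13 = (3 + 25) + 1443 = 28 + 1443 = 1471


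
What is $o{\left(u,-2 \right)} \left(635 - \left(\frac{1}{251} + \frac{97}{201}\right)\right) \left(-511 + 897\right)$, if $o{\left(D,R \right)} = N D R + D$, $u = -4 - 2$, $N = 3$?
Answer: $\frac{123565690820}{16817} \approx 7.3477 \cdot 10^{6}$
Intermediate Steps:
$u = -6$
$o{\left(D,R \right)} = D + 3 D R$ ($o{\left(D,R \right)} = 3 D R + D = D + 3 D R$)
$o{\left(u,-2 \right)} \left(635 - \left(\frac{1}{251} + \frac{97}{201}\right)\right) \left(-511 + 897\right) = - 6 \left(1 + 3 \left(-2\right)\right) \left(635 - \left(\frac{1}{251} + \frac{97}{201}\right)\right) \left(-511 + 897\right) = - 6 \left(1 - 6\right) \left(635 - \frac{24548}{50451}\right) 386 = \left(-6\right) \left(-5\right) \left(635 - \frac{24548}{50451}\right) 386 = 30 \left(635 - \frac{24548}{50451}\right) 386 = 30 \cdot \frac{32011837}{50451} \cdot 386 = 30 \cdot \frac{12356569082}{50451} = \frac{123565690820}{16817}$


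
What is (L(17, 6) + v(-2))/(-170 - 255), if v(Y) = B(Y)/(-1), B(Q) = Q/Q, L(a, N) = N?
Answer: -1/85 ≈ -0.011765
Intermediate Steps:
B(Q) = 1
v(Y) = -1 (v(Y) = 1/(-1) = 1*(-1) = -1)
(L(17, 6) + v(-2))/(-170 - 255) = (6 - 1)/(-170 - 255) = 5/(-425) = 5*(-1/425) = -1/85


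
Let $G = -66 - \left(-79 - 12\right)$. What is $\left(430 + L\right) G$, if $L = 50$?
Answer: $12000$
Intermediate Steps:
$G = 25$ ($G = -66 - \left(-79 - 12\right) = -66 - -91 = -66 + 91 = 25$)
$\left(430 + L\right) G = \left(430 + 50\right) 25 = 480 \cdot 25 = 12000$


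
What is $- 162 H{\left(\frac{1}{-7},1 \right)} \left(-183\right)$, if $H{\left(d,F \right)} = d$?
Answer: $- \frac{29646}{7} \approx -4235.1$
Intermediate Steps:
$- 162 H{\left(\frac{1}{-7},1 \right)} \left(-183\right) = - \frac{162}{-7} \left(-183\right) = \left(-162\right) \left(- \frac{1}{7}\right) \left(-183\right) = \frac{162}{7} \left(-183\right) = - \frac{29646}{7}$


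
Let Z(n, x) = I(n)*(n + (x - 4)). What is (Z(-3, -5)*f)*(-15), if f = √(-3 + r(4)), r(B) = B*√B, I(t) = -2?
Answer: -360*√5 ≈ -804.98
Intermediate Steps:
r(B) = B^(3/2)
Z(n, x) = 8 - 2*n - 2*x (Z(n, x) = -2*(n + (x - 4)) = -2*(n + (-4 + x)) = -2*(-4 + n + x) = 8 - 2*n - 2*x)
f = √5 (f = √(-3 + 4^(3/2)) = √(-3 + 8) = √5 ≈ 2.2361)
(Z(-3, -5)*f)*(-15) = ((8 - 2*(-3) - 2*(-5))*√5)*(-15) = ((8 + 6 + 10)*√5)*(-15) = (24*√5)*(-15) = -360*√5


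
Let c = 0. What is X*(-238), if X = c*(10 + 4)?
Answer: 0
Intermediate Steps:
X = 0 (X = 0*(10 + 4) = 0*14 = 0)
X*(-238) = 0*(-238) = 0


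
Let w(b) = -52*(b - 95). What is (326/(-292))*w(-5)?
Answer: -423800/73 ≈ -5805.5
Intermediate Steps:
w(b) = 4940 - 52*b (w(b) = -52*(-95 + b) = 4940 - 52*b)
(326/(-292))*w(-5) = (326/(-292))*(4940 - 52*(-5)) = (326*(-1/292))*(4940 + 260) = -163/146*5200 = -423800/73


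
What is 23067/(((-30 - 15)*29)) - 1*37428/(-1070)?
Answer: 53693/3103 ≈ 17.304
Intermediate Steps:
23067/(((-30 - 15)*29)) - 1*37428/(-1070) = 23067/((-45*29)) - 37428*(-1/1070) = 23067/(-1305) + 18714/535 = 23067*(-1/1305) + 18714/535 = -2563/145 + 18714/535 = 53693/3103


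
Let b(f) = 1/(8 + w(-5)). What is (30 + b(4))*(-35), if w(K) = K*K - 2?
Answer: -32585/31 ≈ -1051.1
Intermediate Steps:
w(K) = -2 + K² (w(K) = K² - 2 = -2 + K²)
b(f) = 1/31 (b(f) = 1/(8 + (-2 + (-5)²)) = 1/(8 + (-2 + 25)) = 1/(8 + 23) = 1/31)
(30 + b(4))*(-35) = (30 + 1/31)*(-35) = (931/31)*(-35) = -32585/31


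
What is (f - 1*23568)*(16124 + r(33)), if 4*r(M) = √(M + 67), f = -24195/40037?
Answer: -30434453653383/80074 ≈ -3.8008e+8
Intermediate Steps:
f = -24195/40037 (f = -24195*1/40037 = -24195/40037 ≈ -0.60432)
r(M) = √(67 + M)/4 (r(M) = √(M + 67)/4 = √(67 + M)/4)
(f - 1*23568)*(16124 + r(33)) = (-24195/40037 - 1*23568)*(16124 + √(67 + 33)/4) = (-24195/40037 - 23568)*(16124 + √100/4) = -943616211*(16124 + (¼)*10)/40037 = -943616211*(16124 + 5/2)/40037 = -943616211/40037*32253/2 = -30434453653383/80074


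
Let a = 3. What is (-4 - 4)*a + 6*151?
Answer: 882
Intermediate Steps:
(-4 - 4)*a + 6*151 = (-4 - 4)*3 + 6*151 = -8*3 + 906 = -24 + 906 = 882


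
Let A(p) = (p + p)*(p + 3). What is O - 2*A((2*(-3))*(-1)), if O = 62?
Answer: -154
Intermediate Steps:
A(p) = 2*p*(3 + p) (A(p) = (2*p)*(3 + p) = 2*p*(3 + p))
O - 2*A((2*(-3))*(-1)) = 62 - 4*(2*(-3))*(-1)*(3 + (2*(-3))*(-1)) = 62 - 4*(-6*(-1))*(3 - 6*(-1)) = 62 - 4*6*(3 + 6) = 62 - 4*6*9 = 62 - 2*108 = 62 - 216 = -154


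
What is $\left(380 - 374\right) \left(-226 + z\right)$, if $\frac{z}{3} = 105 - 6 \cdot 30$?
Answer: $-2706$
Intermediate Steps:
$z = -225$ ($z = 3 \left(105 - 6 \cdot 30\right) = 3 \left(105 - 180\right) = 3 \left(-75\right) = -225$)
$\left(380 - 374\right) \left(-226 + z\right) = \left(380 - 374\right) \left(-226 - 225\right) = 6 \left(-451\right) = -2706$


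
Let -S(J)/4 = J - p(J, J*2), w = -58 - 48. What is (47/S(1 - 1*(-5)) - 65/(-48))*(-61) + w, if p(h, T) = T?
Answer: -4929/16 ≈ -308.06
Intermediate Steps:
w = -106
S(J) = 4*J (S(J) = -4*(J - J*2) = -4*(J - 2*J) = -(-4)*J = 4*J)
(47/S(1 - 1*(-5)) - 65/(-48))*(-61) + w = (47/((4*(1 - 1*(-5)))) - 65/(-48))*(-61) - 106 = (47/((4*(1 + 5))) - 65*(-1/48))*(-61) - 106 = (47/((4*6)) + 65/48)*(-61) - 106 = (47/24 + 65/48)*(-61) - 106 = (53/16)*(-61) - 106 = -3233/16 - 106 = -4929/16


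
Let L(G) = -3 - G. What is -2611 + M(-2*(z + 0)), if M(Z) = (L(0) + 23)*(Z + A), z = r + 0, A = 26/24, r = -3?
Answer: -7408/3 ≈ -2469.3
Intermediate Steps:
A = 13/12 (A = 26*(1/24) = 13/12 ≈ 1.0833)
z = -3 (z = -3 + 0 = -3)
M(Z) = 65/3 + 20*Z (M(Z) = ((-3 - 1*0) + 23)*(Z + 13/12) = ((-3 + 0) + 23)*(13/12 + Z) = (-3 + 23)*(13/12 + Z) = 20*(13/12 + Z) = 65/3 + 20*Z)
-2611 + M(-2*(z + 0)) = -2611 + (65/3 + 20*(-2*(-3 + 0))) = -2611 + (65/3 + 20*(-2*(-3))) = -2611 + (65/3 + 20*6) = -2611 + (65/3 + 120) = -2611 + 425/3 = -7408/3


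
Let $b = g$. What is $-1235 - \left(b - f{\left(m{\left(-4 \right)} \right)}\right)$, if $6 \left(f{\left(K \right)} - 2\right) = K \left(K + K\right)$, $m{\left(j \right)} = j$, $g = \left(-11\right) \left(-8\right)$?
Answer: $- \frac{3947}{3} \approx -1315.7$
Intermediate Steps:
$g = 88$
$b = 88$
$f{\left(K \right)} = 2 + \frac{K^{2}}{3}$ ($f{\left(K \right)} = 2 + \frac{K \left(K + K\right)}{6} = 2 + \frac{K 2 K}{6} = 2 + \frac{2 K^{2}}{6} = 2 + \frac{K^{2}}{3}$)
$-1235 - \left(b - f{\left(m{\left(-4 \right)} \right)}\right) = -1235 + \left(\left(2 + \frac{\left(-4\right)^{2}}{3}\right) - 88\right) = -1235 + \left(\left(2 + \frac{1}{3} \cdot 16\right) - 88\right) = -1235 + \left(\left(2 + \frac{16}{3}\right) - 88\right) = -1235 + \left(\frac{22}{3} - 88\right) = -1235 - \frac{242}{3} = - \frac{3947}{3}$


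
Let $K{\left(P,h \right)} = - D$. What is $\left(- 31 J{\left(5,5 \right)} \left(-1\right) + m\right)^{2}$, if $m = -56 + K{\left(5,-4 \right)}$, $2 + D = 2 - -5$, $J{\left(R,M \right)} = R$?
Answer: $8836$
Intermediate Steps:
$D = 5$ ($D = -2 + \left(2 - -5\right) = -2 + \left(2 + 5\right) = -2 + 7 = 5$)
$K{\left(P,h \right)} = -5$ ($K{\left(P,h \right)} = \left(-1\right) 5 = -5$)
$m = -61$ ($m = -56 - 5 = -61$)
$\left(- 31 J{\left(5,5 \right)} \left(-1\right) + m\right)^{2} = \left(- 31 \cdot 5 \left(-1\right) - 61\right)^{2} = \left(\left(-31\right) \left(-5\right) - 61\right)^{2} = \left(155 - 61\right)^{2} = 94^{2} = 8836$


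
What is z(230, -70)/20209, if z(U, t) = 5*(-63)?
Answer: -45/2887 ≈ -0.015587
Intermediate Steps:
z(U, t) = -315
z(230, -70)/20209 = -315/20209 = -315*1/20209 = -45/2887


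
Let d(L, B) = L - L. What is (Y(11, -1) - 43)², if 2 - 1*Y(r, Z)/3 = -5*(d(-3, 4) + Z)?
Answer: 2704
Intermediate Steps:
d(L, B) = 0
Y(r, Z) = 6 + 15*Z (Y(r, Z) = 6 - (-15)*(0 + Z) = 6 - (-15)*Z = 6 + 15*Z)
(Y(11, -1) - 43)² = ((6 + 15*(-1)) - 43)² = ((6 - 15) - 43)² = (-9 - 43)² = (-52)² = 2704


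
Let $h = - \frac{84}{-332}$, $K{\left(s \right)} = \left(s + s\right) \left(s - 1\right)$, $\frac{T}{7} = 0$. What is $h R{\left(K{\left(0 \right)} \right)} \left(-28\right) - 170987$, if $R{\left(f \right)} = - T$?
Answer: $-170987$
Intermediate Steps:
$T = 0$ ($T = 7 \cdot 0 = 0$)
$K{\left(s \right)} = 2 s \left(-1 + s\right)$
$R{\left(f \right)} = 0$ ($R{\left(f \right)} = \left(-1\right) 0 = 0$)
$h = \frac{21}{83}$ ($h = \left(-84\right) \left(- \frac{1}{332}\right) = \frac{21}{83} \approx 0.25301$)
$h R{\left(K{\left(0 \right)} \right)} \left(-28\right) - 170987 = \frac{21 \cdot 0 \left(-28\right)}{83} - 170987 = \frac{21}{83} \cdot 0 - 170987 = 0 - 170987 = -170987$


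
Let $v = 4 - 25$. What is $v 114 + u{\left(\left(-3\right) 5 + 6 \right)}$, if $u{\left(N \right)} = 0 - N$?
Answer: $-2385$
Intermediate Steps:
$u{\left(N \right)} = - N$
$v = -21$ ($v = 4 - 25 = -21$)
$v 114 + u{\left(\left(-3\right) 5 + 6 \right)} = \left(-21\right) 114 - \left(\left(-3\right) 5 + 6\right) = -2394 - \left(-15 + 6\right) = -2394 - -9 = -2394 + 9 = -2385$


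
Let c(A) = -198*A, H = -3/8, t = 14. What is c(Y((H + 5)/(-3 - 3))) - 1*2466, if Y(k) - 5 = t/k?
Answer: 5184/37 ≈ 140.11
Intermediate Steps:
H = -3/8 (H = -3*⅛ = -3/8 ≈ -0.37500)
Y(k) = 5 + 14/k
c(Y((H + 5)/(-3 - 3))) - 1*2466 = -198*(5 + 14/(((-3/8 + 5)/(-3 - 3)))) - 1*2466 = -198*(5 + 14/(((37/8)/(-6)))) - 2466 = -198*(5 + 14/(((37/8)*(-⅙)))) - 2466 = -198*(5 + 14/(-37/48)) - 2466 = -198*(5 + 14*(-48/37)) - 2466 = -198*(5 - 672/37) - 2466 = -198*(-487/37) - 2466 = 96426/37 - 2466 = 5184/37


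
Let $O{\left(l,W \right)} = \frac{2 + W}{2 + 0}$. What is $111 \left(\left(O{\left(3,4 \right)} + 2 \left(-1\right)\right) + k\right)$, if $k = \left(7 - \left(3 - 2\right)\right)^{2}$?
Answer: $4107$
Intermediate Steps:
$O{\left(l,W \right)} = 1 + \frac{W}{2}$ ($O{\left(l,W \right)} = \frac{2 + W}{2} = \left(2 + W\right) \frac{1}{2} = 1 + \frac{W}{2}$)
$k = 36$ ($k = \left(7 - 1\right)^{2} = 6^{2} = 36$)
$111 \left(\left(O{\left(3,4 \right)} + 2 \left(-1\right)\right) + k\right) = 111 \left(\left(\left(1 + \frac{1}{2} \cdot 4\right) + 2 \left(-1\right)\right) + 36\right) = 111 \left(\left(\left(1 + 2\right) - 2\right) + 36\right) = 111 \left(\left(3 - 2\right) + 36\right) = 111 \left(1 + 36\right) = 111 \cdot 37 = 4107$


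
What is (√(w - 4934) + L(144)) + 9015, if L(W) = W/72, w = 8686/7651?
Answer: 9017 + 2*I*√72189763387/7651 ≈ 9017.0 + 70.234*I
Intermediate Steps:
w = 8686/7651 (w = 8686*(1/7651) = 8686/7651 ≈ 1.1353)
L(W) = W/72 (L(W) = W*(1/72) = W/72)
(√(w - 4934) + L(144)) + 9015 = (√(8686/7651 - 4934) + (1/72)*144) + 9015 = (√(-37741348/7651) + 2) + 9015 = (2*I*√72189763387/7651 + 2) + 9015 = (2 + 2*I*√72189763387/7651) + 9015 = 9017 + 2*I*√72189763387/7651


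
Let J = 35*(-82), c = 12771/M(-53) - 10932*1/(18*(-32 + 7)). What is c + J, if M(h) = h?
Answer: -12269509/3975 ≈ -3086.7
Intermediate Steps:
c = -861259/3975 (c = 12771/(-53) - 10932*1/(18*(-32 + 7)) = 12771*(-1/53) - 10932/(18*(-25)) = -12771/53 - 10932/(-450) = -12771/53 - 10932*(-1/450) = -12771/53 + 1822/75 = -861259/3975 ≈ -216.67)
J = -2870
c + J = -861259/3975 - 2870 = -12269509/3975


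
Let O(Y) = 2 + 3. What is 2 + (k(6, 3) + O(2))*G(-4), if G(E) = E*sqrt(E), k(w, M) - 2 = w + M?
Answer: 2 - 128*I ≈ 2.0 - 128.0*I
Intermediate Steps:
k(w, M) = 2 + M + w (k(w, M) = 2 + (w + M) = 2 + (M + w) = 2 + M + w)
O(Y) = 5
G(E) = E**(3/2)
2 + (k(6, 3) + O(2))*G(-4) = 2 + ((2 + 3 + 6) + 5)*(-4)**(3/2) = 2 + (11 + 5)*(-8*I) = 2 + 16*(-8*I) = 2 - 128*I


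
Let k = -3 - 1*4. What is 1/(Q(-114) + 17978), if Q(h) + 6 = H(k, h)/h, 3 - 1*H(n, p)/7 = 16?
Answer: 114/2048899 ≈ 5.5640e-5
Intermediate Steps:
k = -7 (k = -3 - 4 = -7)
H(n, p) = -91 (H(n, p) = 21 - 7*16 = 21 - 112 = -91)
Q(h) = -6 - 91/h
1/(Q(-114) + 17978) = 1/((-6 - 91/(-114)) + 17978) = 1/((-6 - 91*(-1/114)) + 17978) = 1/((-6 + 91/114) + 17978) = 1/(-593/114 + 17978) = 1/(2048899/114) = 114/2048899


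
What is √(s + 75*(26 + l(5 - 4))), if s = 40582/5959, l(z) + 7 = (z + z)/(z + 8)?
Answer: √462914564217/17877 ≈ 38.059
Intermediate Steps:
l(z) = -7 + 2*z/(8 + z) (l(z) = -7 + (z + z)/(z + 8) = -7 + (2*z)/(8 + z) = -7 + 2*z/(8 + z))
s = 40582/5959 (s = 40582*(1/5959) = 40582/5959 ≈ 6.8102)
√(s + 75*(26 + l(5 - 4))) = √(40582/5959 + 75*(26 + (-56 - 5*(5 - 4))/(8 + (5 - 4)))) = √(40582/5959 + 75*(26 + (-56 - 5*1)/(8 + 1))) = √(40582/5959 + 75*(26 + (-56 - 5)/9)) = √(40582/5959 + 75*(26 + (⅑)*(-61))) = √(40582/5959 + 75*(26 - 61/9)) = √(40582/5959 + 75*(173/9)) = √(40582/5959 + 4325/3) = √(25894421/17877) = √462914564217/17877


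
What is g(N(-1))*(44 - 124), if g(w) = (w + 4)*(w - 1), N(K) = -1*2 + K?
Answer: 320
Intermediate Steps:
N(K) = -2 + K
g(w) = (-1 + w)*(4 + w) (g(w) = (4 + w)*(-1 + w) = (-1 + w)*(4 + w))
g(N(-1))*(44 - 124) = (-4 + (-2 - 1)² + 3*(-2 - 1))*(44 - 124) = (-4 + (-3)² + 3*(-3))*(-80) = (-4 + 9 - 9)*(-80) = -4*(-80) = 320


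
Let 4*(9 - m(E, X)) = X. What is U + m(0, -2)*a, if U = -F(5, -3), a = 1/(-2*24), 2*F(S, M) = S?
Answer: -259/96 ≈ -2.6979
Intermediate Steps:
F(S, M) = S/2
m(E, X) = 9 - X/4
a = -1/48 (a = 1/(-48) = -1/48 ≈ -0.020833)
U = -5/2 ≈ -2.5000
U + m(0, -2)*a = -5/2 + (9 - ¼*(-2))*(-1/48) = -5/2 + (9 + ½)*(-1/48) = -5/2 + (19/2)*(-1/48) = -5/2 - 19/96 = -259/96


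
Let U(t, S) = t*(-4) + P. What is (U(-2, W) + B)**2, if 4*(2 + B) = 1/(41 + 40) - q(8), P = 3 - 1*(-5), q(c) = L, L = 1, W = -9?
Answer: 1240996/6561 ≈ 189.15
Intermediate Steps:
q(c) = 1
P = 8 (P = 3 + 5 = 8)
U(t, S) = 8 - 4*t (U(t, S) = t*(-4) + 8 = -4*t + 8 = 8 - 4*t)
B = -182/81 (B = -2 + (1/(41 + 40) - 1*1)/4 = -2 + (1/81 - 1)/4 = -2 + (1/4)*(-80/81) = -2 - 20/81 = -182/81 ≈ -2.2469)
(U(-2, W) + B)**2 = ((8 - 4*(-2)) - 182/81)**2 = ((8 + 8) - 182/81)**2 = (16 - 182/81)**2 = (1114/81)**2 = 1240996/6561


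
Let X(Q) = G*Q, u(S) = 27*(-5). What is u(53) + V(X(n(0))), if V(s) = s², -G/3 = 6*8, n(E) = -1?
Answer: 20601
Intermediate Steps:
u(S) = -135
G = -144 (G = -18*8 = -3*48 = -144)
X(Q) = -144*Q
u(53) + V(X(n(0))) = -135 + (-144*(-1))² = -135 + 144² = -135 + 20736 = 20601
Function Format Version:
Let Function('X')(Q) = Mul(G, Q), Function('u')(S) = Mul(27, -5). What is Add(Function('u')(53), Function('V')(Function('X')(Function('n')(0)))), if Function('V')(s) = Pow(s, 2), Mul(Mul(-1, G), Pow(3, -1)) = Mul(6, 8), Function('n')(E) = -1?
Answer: 20601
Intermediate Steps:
Function('u')(S) = -135
G = -144 (G = Mul(-3, Mul(6, 8)) = Mul(-3, 48) = -144)
Function('X')(Q) = Mul(-144, Q)
Add(Function('u')(53), Function('V')(Function('X')(Function('n')(0)))) = Add(-135, Pow(Mul(-144, -1), 2)) = Add(-135, Pow(144, 2)) = Add(-135, 20736) = 20601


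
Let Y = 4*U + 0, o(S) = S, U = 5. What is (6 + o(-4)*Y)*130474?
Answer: -9655076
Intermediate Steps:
Y = 20 (Y = 4*5 + 0 = 20 + 0 = 20)
(6 + o(-4)*Y)*130474 = (6 - 4*20)*130474 = (6 - 80)*130474 = -74*130474 = -9655076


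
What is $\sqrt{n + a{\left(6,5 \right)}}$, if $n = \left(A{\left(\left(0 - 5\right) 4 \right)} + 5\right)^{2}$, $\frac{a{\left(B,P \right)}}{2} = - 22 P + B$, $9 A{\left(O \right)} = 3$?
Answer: $\frac{4 i \sqrt{101}}{3} \approx 13.4 i$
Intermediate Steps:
$A{\left(O \right)} = \frac{1}{3}$ ($A{\left(O \right)} = \frac{1}{9} \cdot 3 = \frac{1}{3}$)
$a{\left(B,P \right)} = - 44 P + 2 B$ ($a{\left(B,P \right)} = 2 \left(- 22 P + B\right) = 2 \left(B - 22 P\right) = - 44 P + 2 B$)
$n = \frac{256}{9}$ ($n = \left(\frac{1}{3} + 5\right)^{2} = \left(\frac{16}{3}\right)^{2} = \frac{256}{9} \approx 28.444$)
$\sqrt{n + a{\left(6,5 \right)}} = \sqrt{\frac{256}{9} + \left(\left(-44\right) 5 + 2 \cdot 6\right)} = \sqrt{\frac{256}{9} + \left(-220 + 12\right)} = \sqrt{\frac{256}{9} - 208} = \sqrt{- \frac{1616}{9}} = \frac{4 i \sqrt{101}}{3}$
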